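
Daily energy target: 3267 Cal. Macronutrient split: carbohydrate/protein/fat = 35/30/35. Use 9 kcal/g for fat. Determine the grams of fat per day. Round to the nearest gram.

127 g/day

Fat energy = 35% × 3267 = 1143.45 kcal.
At 9 kcal/g: 1143.45 ÷ 9 = 127.05 g.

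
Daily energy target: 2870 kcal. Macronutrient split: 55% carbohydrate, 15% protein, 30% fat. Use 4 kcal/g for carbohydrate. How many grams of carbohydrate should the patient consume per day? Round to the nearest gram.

395 g/day

Carbohydrate energy = 55% × 2870 = 1578.5 kcal.
At 4 kcal/g: 1578.5 ÷ 4 = 394.625 g.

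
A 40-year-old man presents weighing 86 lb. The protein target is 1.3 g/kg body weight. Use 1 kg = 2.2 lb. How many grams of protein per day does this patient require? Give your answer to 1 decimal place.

Weight in kg = 86 ÷ 2.2 = 39.0909 kg.
Protein = 1.3 g/kg × 39.0909 kg = 50.8182 g/day.

50.8 g/day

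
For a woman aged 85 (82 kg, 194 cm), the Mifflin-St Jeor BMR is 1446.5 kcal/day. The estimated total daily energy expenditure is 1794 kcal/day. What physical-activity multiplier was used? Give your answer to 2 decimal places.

Activity factor = TEE ÷ BMR = 1794 ÷ 1446.5 = 1.24.

1.24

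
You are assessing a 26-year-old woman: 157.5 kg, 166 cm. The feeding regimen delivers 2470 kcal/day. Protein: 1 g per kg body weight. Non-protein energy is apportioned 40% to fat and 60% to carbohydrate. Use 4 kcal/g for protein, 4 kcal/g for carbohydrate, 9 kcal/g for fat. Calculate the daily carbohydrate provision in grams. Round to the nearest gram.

276 g/day

Protein = 1 × 157.5 = 157.5 g → 157.5 × 4 = 630 kcal.
Non-protein calories = 2470 − 630 = 1840 kcal.
Fat: 40% × 1840 = 736 kcal; carbohydrate: 1104 kcal.
Carbohydrate: 1104 kcal ÷ 4 kcal/g = 276 g.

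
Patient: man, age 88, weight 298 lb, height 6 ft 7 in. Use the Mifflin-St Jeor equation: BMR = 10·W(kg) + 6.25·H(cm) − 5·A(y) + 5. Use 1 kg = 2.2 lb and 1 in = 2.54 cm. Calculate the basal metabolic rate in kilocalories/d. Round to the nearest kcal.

Convert to metric: weight = 298 ÷ 2.2 = 135.4545 kg; height = (6×12 + 7) × 2.54 = 79 × 2.54 = 200.66 cm.
Mifflin-St Jeor (male): BMR = 10(135.4545) + 6.25(200.66) − 5(88) + 5 = 1354.5455 + 1254.125 − 440 + 5 = 2173.6705 kcal/day.

2174 kilocalories/d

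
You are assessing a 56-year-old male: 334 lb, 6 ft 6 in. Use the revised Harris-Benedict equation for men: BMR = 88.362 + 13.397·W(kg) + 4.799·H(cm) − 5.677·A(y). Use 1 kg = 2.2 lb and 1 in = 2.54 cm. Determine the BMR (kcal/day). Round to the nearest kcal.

Convert to metric: weight = 334 ÷ 2.2 = 151.8182 kg; height = (6×12 + 6) × 2.54 = 78 × 2.54 = 198.12 cm.
Harris-Benedict: BMR = 88.362 + 13.397(151.8182) + 4.799(198.12) − 5.677(56) = 2755.1361 kcal/day.

2755 kcal/day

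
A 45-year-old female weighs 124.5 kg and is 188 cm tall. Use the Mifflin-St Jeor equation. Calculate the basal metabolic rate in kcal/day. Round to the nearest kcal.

2034 kcal/day

Mifflin-St Jeor (female): BMR = 10(124.5) + 6.25(188) − 5(45) − 161 = 1245 + 1175 − 225 − 161 = 2034 kcal/day.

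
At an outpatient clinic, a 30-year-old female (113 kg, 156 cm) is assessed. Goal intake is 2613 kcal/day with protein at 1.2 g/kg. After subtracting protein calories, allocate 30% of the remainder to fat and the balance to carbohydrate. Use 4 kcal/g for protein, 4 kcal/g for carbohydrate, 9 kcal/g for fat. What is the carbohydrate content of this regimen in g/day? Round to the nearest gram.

Protein = 1.2 × 113 = 135.6 g → 135.6 × 4 = 542.4 kcal.
Non-protein calories = 2613 − 542.4 = 2070.6 kcal.
Fat: 30% × 2070.6 = 621.18 kcal; carbohydrate: 1449.42 kcal.
Carbohydrate: 1449.42 kcal ÷ 4 kcal/g = 362.355 g.

362 g/day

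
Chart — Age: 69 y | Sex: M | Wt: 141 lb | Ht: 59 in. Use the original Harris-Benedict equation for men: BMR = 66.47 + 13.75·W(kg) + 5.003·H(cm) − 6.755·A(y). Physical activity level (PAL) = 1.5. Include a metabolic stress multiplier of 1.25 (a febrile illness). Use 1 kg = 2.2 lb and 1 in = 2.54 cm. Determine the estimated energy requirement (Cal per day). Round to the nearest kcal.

Convert to metric: weight = 141 ÷ 2.2 = 64.0909 kg; height = 59 × 2.54 = 149.86 cm.
Harris-Benedict: BMR = 66.47 + 13.75(64.0909) + 5.003(149.86) − 6.755(69) = 1231.3746 kcal/day.
TEE = BMR × activity factor = 1231.3746 × 1.5 = 1847.0619 kcal/day.
Apply stress factor: 1847.0619 × 1.25 = 2308.8273 kcal/day.

2309 Cal per day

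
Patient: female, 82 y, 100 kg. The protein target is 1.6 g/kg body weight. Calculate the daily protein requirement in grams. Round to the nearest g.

Protein = 1.6 g/kg × 100 kg = 160 g/day.

160 g/day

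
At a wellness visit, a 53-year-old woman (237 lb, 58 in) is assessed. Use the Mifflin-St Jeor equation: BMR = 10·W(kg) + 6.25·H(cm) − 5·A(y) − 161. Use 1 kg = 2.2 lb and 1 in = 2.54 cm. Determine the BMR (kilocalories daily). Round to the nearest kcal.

1572 kilocalories daily

Convert to metric: weight = 237 ÷ 2.2 = 107.7273 kg; height = 58 × 2.54 = 147.32 cm.
Mifflin-St Jeor (female): BMR = 10(107.7273) + 6.25(147.32) − 5(53) − 161 = 1077.2727 + 920.75 − 265 − 161 = 1572.0227 kcal/day.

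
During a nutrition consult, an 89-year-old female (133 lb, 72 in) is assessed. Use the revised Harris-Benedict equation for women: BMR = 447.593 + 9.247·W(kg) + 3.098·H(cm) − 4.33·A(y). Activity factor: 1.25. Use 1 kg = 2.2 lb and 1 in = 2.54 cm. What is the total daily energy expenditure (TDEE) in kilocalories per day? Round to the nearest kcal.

1485 kilocalories per day

Convert to metric: weight = 133 ÷ 2.2 = 60.4545 kg; height = 72 × 2.54 = 182.88 cm.
Harris-Benedict: BMR = 447.593 + 9.247(60.4545) + 3.098(182.88) − 4.33(89) = 1187.8084 kcal/day.
TEE = BMR × activity factor = 1187.8084 × 1.25 = 1484.7605 kcal/day.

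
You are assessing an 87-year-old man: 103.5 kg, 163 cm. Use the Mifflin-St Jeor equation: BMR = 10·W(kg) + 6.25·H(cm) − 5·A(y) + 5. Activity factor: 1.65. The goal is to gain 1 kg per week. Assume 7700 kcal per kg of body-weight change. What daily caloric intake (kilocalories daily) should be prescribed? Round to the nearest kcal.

Mifflin-St Jeor (male): BMR = 10(103.5) + 6.25(163) − 5(87) + 5 = 1035 + 1018.75 − 435 + 5 = 1623.75 kcal/day.
TEE = 1623.75 × 1.65 = 2679.1875 kcal/day.
Required daily surplus = 1 × 7700 ÷ 7 = 1100 kcal/day.
Target intake = 2679.1875 + 1100 = 3779.1875 kcal/day.

3779 kilocalories daily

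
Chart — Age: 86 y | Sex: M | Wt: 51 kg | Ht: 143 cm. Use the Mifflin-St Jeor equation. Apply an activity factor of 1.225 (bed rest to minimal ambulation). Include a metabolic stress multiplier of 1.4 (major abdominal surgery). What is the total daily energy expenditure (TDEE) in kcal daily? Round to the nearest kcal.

1679 kcal daily

Mifflin-St Jeor (male): BMR = 10(51) + 6.25(143) − 5(86) + 5 = 510 + 893.75 − 430 + 5 = 978.75 kcal/day.
TEE = BMR × activity factor = 978.75 × 1.225 = 1198.9688 kcal/day.
Apply stress factor: 1198.9688 × 1.4 = 1678.5563 kcal/day.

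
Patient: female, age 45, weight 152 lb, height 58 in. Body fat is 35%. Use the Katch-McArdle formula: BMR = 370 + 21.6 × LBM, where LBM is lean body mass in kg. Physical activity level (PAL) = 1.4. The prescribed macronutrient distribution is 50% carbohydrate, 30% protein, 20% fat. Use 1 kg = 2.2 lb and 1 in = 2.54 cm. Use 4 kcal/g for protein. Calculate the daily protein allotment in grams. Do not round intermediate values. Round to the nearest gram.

Convert to metric: weight = 152 ÷ 2.2 = 69.0909 kg; height = 58 × 2.54 = 147.32 cm.
LBM = 69.0909 × (1 − 0.35) = 44.9091 kg. Katch-McArdle: BMR = 370 + 21.6 × 44.9091 = 1340.0364 kcal/day.
TEE = 1340.0364 × 1.4 = 1876.0509 kcal/day.
Protein energy = 30% × 1876.0509 = 562.8153 kcal.
Protein = 562.8153 ÷ 4 kcal/g = 140.7038 g.

141 g/day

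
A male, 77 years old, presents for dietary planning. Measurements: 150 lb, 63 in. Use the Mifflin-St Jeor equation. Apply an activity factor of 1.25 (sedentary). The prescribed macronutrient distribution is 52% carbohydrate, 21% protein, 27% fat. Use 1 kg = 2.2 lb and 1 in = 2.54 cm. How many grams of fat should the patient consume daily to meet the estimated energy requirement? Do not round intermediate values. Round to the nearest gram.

49 g/day

Convert to metric: weight = 150 ÷ 2.2 = 68.1818 kg; height = 63 × 2.54 = 160.02 cm.
Mifflin-St Jeor (male): BMR = 10(68.1818) + 6.25(160.02) − 5(77) + 5 = 681.8182 + 1000.125 − 385 + 5 = 1301.9432 kcal/day.
TEE = 1301.9432 × 1.25 = 1627.429 kcal/day.
Fat energy = 27% × 1627.429 = 439.4058 kcal.
Fat = 439.4058 ÷ 9 kcal/g = 48.8229 g.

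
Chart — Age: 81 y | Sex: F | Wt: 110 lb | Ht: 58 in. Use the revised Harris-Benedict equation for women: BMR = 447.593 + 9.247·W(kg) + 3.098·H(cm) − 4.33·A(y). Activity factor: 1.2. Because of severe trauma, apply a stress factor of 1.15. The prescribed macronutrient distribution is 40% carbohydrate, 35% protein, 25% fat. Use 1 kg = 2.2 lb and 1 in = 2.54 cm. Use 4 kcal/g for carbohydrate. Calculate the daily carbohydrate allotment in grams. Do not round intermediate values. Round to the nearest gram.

Convert to metric: weight = 110 ÷ 2.2 = 50 kg; height = 58 × 2.54 = 147.32 cm.
Harris-Benedict: BMR = 447.593 + 9.247(50) + 3.098(147.32) − 4.33(81) = 1015.6104 kcal/day.
TEE = 1015.6104 × 1.2 = 1218.7324 kcal/day.
With stress factor 1.15: 1218.7324 × 1.15 = 1401.5423 kcal/day.
Carbohydrate energy = 40% × 1401.5423 = 560.6169 kcal.
Carbohydrate = 560.6169 ÷ 4 kcal/g = 140.1542 g.

140 g/day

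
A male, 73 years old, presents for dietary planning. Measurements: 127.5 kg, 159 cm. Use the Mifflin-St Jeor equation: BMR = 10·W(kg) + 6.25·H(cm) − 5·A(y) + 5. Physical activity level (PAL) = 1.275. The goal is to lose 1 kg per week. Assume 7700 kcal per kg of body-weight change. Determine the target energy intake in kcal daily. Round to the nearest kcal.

1334 kcal daily

Mifflin-St Jeor (male): BMR = 10(127.5) + 6.25(159) − 5(73) + 5 = 1275 + 993.75 − 365 + 5 = 1908.75 kcal/day.
TEE = 1908.75 × 1.275 = 2433.6563 kcal/day.
Required daily deficit = 1 × 7700 ÷ 7 = 1100 kcal/day.
Target intake = 2433.6563 − 1100 = 1333.6563 kcal/day.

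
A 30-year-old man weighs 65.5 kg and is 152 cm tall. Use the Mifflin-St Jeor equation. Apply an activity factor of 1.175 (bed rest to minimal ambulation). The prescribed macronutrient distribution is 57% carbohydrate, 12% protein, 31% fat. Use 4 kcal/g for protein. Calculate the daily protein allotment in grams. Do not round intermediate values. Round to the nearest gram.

Mifflin-St Jeor (male): BMR = 10(65.5) + 6.25(152) − 5(30) + 5 = 655 + 950 − 150 + 5 = 1460 kcal/day.
TEE = 1460 × 1.175 = 1715.5 kcal/day.
Protein energy = 12% × 1715.5 = 205.86 kcal.
Protein = 205.86 ÷ 4 kcal/g = 51.465 g.

51 g/day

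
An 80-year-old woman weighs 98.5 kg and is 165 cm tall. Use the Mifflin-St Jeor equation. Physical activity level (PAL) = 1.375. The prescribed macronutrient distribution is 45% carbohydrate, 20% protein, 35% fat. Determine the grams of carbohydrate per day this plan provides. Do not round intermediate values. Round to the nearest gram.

225 g/day

Mifflin-St Jeor (female): BMR = 10(98.5) + 6.25(165) − 5(80) − 161 = 985 + 1031.25 − 400 − 161 = 1455.25 kcal/day.
TEE = 1455.25 × 1.375 = 2000.9688 kcal/day.
Carbohydrate energy = 45% × 2000.9688 = 900.4359 kcal.
Carbohydrate = 900.4359 ÷ 4 kcal/g = 225.109 g.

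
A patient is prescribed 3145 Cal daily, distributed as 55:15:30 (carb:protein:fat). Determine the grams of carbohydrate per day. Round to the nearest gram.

Carbohydrate energy = 55% × 3145 = 1729.75 kcal.
At 4 kcal/g: 1729.75 ÷ 4 = 432.4375 g.

432 g/day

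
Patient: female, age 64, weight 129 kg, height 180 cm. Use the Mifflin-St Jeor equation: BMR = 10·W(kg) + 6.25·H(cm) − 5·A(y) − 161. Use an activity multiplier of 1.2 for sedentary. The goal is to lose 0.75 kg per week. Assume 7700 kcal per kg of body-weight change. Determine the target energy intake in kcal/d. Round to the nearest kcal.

1496 kcal/d

Mifflin-St Jeor (female): BMR = 10(129) + 6.25(180) − 5(64) − 161 = 1290 + 1125 − 320 − 161 = 1934 kcal/day.
TEE = 1934 × 1.2 = 2320.8 kcal/day.
Required daily deficit = 0.75 × 7700 ÷ 7 = 825 kcal/day.
Target intake = 2320.8 − 825 = 1495.8 kcal/day.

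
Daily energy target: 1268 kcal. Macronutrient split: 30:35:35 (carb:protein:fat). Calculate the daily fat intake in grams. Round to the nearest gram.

49 g/day

Fat energy = 35% × 1268 = 443.8 kcal.
At 9 kcal/g: 443.8 ÷ 9 = 49.3111 g.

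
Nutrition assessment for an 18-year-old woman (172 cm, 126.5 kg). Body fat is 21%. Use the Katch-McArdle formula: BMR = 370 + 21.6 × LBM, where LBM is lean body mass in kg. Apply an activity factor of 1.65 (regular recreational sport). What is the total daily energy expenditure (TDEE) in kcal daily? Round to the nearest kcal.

LBM = 126.5 × (1 − 0.21) = 99.935 kg. Katch-McArdle: BMR = 370 + 21.6 × 99.935 = 2528.596 kcal/day.
TEE = BMR × activity factor = 2528.596 × 1.65 = 4172.1834 kcal/day.

4172 kcal daily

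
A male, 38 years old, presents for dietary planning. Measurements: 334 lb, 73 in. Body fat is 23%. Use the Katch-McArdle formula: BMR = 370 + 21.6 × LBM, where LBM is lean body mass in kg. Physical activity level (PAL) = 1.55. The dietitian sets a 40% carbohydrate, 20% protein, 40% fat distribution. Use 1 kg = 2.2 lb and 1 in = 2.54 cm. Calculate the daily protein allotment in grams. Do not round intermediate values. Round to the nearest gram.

224 g/day

Convert to metric: weight = 334 ÷ 2.2 = 151.8182 kg; height = 73 × 2.54 = 185.42 cm.
LBM = 151.8182 × (1 − 0.23) = 116.9 kg. Katch-McArdle: BMR = 370 + 21.6 × 116.9 = 2895.04 kcal/day.
TEE = 2895.04 × 1.55 = 4487.312 kcal/day.
Protein energy = 20% × 4487.312 = 897.4624 kcal.
Protein = 897.4624 ÷ 4 kcal/g = 224.3656 g.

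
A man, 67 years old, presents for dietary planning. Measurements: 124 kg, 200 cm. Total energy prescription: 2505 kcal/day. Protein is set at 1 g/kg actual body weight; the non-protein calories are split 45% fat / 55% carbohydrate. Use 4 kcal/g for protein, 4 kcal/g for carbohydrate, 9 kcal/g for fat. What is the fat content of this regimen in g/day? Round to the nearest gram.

100 g/day

Protein = 1 × 124 = 124 g → 124 × 4 = 496 kcal.
Non-protein calories = 2505 − 496 = 2009 kcal.
Fat: 45% × 2009 = 904.05 kcal; carbohydrate: 1104.95 kcal.
Fat: 904.05 kcal ÷ 9 kcal/g = 100.45 g.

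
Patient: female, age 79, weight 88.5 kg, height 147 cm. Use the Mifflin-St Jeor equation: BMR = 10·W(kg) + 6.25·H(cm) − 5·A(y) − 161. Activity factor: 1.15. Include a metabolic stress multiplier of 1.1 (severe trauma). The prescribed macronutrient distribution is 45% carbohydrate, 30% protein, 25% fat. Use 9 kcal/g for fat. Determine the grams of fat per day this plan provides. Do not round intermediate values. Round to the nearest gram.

44 g/day

Mifflin-St Jeor (female): BMR = 10(88.5) + 6.25(147) − 5(79) − 161 = 885 + 918.75 − 395 − 161 = 1247.75 kcal/day.
TEE = 1247.75 × 1.15 = 1434.9125 kcal/day.
With stress factor 1.1: 1434.9125 × 1.1 = 1578.4038 kcal/day.
Fat energy = 25% × 1578.4038 = 394.6009 kcal.
Fat = 394.6009 ÷ 9 kcal/g = 43.8445 g.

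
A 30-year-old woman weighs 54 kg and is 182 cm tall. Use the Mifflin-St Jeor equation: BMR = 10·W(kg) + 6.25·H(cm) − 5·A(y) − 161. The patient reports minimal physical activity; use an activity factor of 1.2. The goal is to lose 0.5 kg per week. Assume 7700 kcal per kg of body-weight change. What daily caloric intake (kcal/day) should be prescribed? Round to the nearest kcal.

1090 kcal/day

Mifflin-St Jeor (female): BMR = 10(54) + 6.25(182) − 5(30) − 161 = 540 + 1137.5 − 150 − 161 = 1366.5 kcal/day.
TEE = 1366.5 × 1.2 = 1639.8 kcal/day.
Required daily deficit = 0.5 × 7700 ÷ 7 = 550 kcal/day.
Target intake = 1639.8 − 550 = 1089.8 kcal/day.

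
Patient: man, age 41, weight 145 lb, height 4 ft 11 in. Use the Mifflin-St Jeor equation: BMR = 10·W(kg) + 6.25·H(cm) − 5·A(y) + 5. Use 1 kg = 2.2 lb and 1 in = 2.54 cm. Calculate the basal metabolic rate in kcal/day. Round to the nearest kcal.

Convert to metric: weight = 145 ÷ 2.2 = 65.9091 kg; height = (4×12 + 11) × 2.54 = 59 × 2.54 = 149.86 cm.
Mifflin-St Jeor (male): BMR = 10(65.9091) + 6.25(149.86) − 5(41) + 5 = 659.0909 + 936.625 − 205 + 5 = 1395.7159 kcal/day.

1396 kcal/day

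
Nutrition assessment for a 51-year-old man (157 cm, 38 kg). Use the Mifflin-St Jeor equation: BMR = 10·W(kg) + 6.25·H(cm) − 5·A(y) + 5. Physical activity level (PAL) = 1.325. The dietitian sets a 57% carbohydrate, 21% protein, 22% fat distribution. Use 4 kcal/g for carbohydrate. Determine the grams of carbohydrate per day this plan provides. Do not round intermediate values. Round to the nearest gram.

210 g/day

Mifflin-St Jeor (male): BMR = 10(38) + 6.25(157) − 5(51) + 5 = 380 + 981.25 − 255 + 5 = 1111.25 kcal/day.
TEE = 1111.25 × 1.325 = 1472.4063 kcal/day.
Carbohydrate energy = 57% × 1472.4063 = 839.2716 kcal.
Carbohydrate = 839.2716 ÷ 4 kcal/g = 209.8179 g.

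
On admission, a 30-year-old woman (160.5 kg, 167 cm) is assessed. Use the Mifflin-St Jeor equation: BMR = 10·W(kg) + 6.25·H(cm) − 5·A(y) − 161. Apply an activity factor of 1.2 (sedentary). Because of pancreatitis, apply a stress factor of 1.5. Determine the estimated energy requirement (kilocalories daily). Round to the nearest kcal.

Mifflin-St Jeor (female): BMR = 10(160.5) + 6.25(167) − 5(30) − 161 = 1605 + 1043.75 − 150 − 161 = 2337.75 kcal/day.
TEE = BMR × activity factor = 2337.75 × 1.2 = 2805.3 kcal/day.
Apply stress factor: 2805.3 × 1.5 = 4207.95 kcal/day.

4208 kilocalories daily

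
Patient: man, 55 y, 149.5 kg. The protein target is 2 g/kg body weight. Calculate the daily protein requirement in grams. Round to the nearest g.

Protein = 2 g/kg × 149.5 kg = 299 g/day.

299 g/day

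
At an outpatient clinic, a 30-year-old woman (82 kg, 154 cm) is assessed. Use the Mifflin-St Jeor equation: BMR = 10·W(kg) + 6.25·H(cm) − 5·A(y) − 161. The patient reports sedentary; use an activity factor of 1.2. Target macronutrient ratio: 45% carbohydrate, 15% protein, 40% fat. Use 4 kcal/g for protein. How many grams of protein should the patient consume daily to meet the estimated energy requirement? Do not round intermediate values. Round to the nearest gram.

Mifflin-St Jeor (female): BMR = 10(82) + 6.25(154) − 5(30) − 161 = 820 + 962.5 − 150 − 161 = 1471.5 kcal/day.
TEE = 1471.5 × 1.2 = 1765.8 kcal/day.
Protein energy = 15% × 1765.8 = 264.87 kcal.
Protein = 264.87 ÷ 4 kcal/g = 66.2175 g.

66 g/day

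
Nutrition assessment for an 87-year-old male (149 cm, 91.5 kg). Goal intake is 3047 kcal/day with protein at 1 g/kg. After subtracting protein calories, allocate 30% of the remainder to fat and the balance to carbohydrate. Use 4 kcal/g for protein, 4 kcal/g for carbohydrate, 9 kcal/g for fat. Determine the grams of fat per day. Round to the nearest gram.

Protein = 1 × 91.5 = 91.5 g → 91.5 × 4 = 366 kcal.
Non-protein calories = 3047 − 366 = 2681 kcal.
Fat: 30% × 2681 = 804.3 kcal; carbohydrate: 1876.7 kcal.
Fat: 804.3 kcal ÷ 9 kcal/g = 89.3667 g.

89 g/day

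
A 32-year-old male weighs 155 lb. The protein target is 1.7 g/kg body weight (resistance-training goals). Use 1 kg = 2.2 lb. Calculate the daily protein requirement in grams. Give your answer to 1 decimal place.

Weight in kg = 155 ÷ 2.2 = 70.4545 kg.
Protein = 1.7 g/kg × 70.4545 kg = 119.7727 g/day.

119.8 g/day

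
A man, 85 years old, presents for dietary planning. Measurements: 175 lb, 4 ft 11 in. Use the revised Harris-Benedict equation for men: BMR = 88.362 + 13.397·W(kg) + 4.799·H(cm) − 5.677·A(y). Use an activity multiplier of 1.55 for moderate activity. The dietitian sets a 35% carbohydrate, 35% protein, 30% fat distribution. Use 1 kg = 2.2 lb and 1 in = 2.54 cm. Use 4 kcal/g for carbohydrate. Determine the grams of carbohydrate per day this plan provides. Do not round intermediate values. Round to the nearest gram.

Convert to metric: weight = 175 ÷ 2.2 = 79.5455 kg; height = (4×12 + 11) × 2.54 = 59 × 2.54 = 149.86 cm.
Harris-Benedict: BMR = 88.362 + 13.397(79.5455) + 4.799(149.86) − 5.677(85) = 1390.6656 kcal/day.
TEE = 1390.6656 × 1.55 = 2155.5317 kcal/day.
Carbohydrate energy = 35% × 2155.5317 = 754.4361 kcal.
Carbohydrate = 754.4361 ÷ 4 kcal/g = 188.609 g.

189 g/day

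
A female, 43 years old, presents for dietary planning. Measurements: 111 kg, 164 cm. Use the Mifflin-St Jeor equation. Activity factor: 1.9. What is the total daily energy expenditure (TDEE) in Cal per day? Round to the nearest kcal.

3342 Cal per day

Mifflin-St Jeor (female): BMR = 10(111) + 6.25(164) − 5(43) − 161 = 1110 + 1025 − 215 − 161 = 1759 kcal/day.
TEE = BMR × activity factor = 1759 × 1.9 = 3342.1 kcal/day.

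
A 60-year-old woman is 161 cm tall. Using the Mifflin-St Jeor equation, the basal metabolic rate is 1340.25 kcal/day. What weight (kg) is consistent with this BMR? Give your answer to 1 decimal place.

1340.25 = 10·W + 6.25(161) − 5(60) − 161
10·W = 1340.25 − 545.25 = 795, so W = 79.5 kg.

79.5 kg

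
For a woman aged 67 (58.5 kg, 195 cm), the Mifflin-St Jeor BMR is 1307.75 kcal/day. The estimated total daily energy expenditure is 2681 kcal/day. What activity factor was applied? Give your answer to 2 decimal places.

2.05

Activity factor = TEE ÷ BMR = 2681 ÷ 1307.75 = 2.05.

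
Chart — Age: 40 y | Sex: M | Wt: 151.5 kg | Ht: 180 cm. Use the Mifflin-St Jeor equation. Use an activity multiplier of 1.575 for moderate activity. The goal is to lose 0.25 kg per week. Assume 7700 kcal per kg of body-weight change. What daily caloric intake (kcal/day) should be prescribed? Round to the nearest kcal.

Mifflin-St Jeor (male): BMR = 10(151.5) + 6.25(180) − 5(40) + 5 = 1515 + 1125 − 200 + 5 = 2445 kcal/day.
TEE = 2445 × 1.575 = 3850.875 kcal/day.
Required daily deficit = 0.25 × 7700 ÷ 7 = 275 kcal/day.
Target intake = 3850.875 − 275 = 3575.875 kcal/day.

3576 kcal/day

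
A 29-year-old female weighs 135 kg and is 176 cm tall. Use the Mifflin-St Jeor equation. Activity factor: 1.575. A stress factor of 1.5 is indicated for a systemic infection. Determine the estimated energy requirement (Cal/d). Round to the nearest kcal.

Mifflin-St Jeor (female): BMR = 10(135) + 6.25(176) − 5(29) − 161 = 1350 + 1100 − 145 − 161 = 2144 kcal/day.
TEE = BMR × activity factor = 2144 × 1.575 = 3376.8 kcal/day.
Apply stress factor: 3376.8 × 1.5 = 5065.2 kcal/day.

5065 Cal/d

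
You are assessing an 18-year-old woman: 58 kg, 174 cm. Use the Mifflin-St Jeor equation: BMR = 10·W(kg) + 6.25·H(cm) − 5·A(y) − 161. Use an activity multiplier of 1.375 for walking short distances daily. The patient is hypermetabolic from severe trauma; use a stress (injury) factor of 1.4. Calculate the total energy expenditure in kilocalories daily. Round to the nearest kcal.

Mifflin-St Jeor (female): BMR = 10(58) + 6.25(174) − 5(18) − 161 = 580 + 1087.5 − 90 − 161 = 1416.5 kcal/day.
TEE = BMR × activity factor = 1416.5 × 1.375 = 1947.6875 kcal/day.
Apply stress factor: 1947.6875 × 1.4 = 2726.7625 kcal/day.

2727 kilocalories daily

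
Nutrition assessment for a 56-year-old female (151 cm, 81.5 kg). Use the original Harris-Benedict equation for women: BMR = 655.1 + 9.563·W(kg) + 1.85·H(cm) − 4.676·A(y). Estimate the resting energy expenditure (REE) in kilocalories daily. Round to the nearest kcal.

1452 kilocalories daily

Harris-Benedict: BMR = 655.1 + 9.563(81.5) + 1.85(151) − 4.676(56) = 1451.9785 kcal/day.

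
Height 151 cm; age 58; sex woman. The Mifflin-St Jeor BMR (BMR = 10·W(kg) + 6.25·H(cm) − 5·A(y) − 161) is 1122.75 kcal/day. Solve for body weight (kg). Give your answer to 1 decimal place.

1122.75 = 10·W + 6.25(151) − 5(58) − 161
10·W = 1122.75 − 492.75 = 630, so W = 63 kg.

63.0 kg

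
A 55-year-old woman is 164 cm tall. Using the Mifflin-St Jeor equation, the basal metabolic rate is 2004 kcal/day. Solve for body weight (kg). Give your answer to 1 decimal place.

141.5 kg

2004 = 10·W + 6.25(164) − 5(55) − 161
10·W = 2004 − 589 = 1415, so W = 141.5 kg.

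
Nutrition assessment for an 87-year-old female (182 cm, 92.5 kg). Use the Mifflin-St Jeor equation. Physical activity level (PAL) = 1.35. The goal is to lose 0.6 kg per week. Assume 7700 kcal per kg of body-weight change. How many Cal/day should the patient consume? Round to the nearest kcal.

Mifflin-St Jeor (female): BMR = 10(92.5) + 6.25(182) − 5(87) − 161 = 925 + 1137.5 − 435 − 161 = 1466.5 kcal/day.
TEE = 1466.5 × 1.35 = 1979.775 kcal/day.
Required daily deficit = 0.6 × 7700 ÷ 7 = 660 kcal/day.
Target intake = 1979.775 − 660 = 1319.775 kcal/day.

1320 Cal/day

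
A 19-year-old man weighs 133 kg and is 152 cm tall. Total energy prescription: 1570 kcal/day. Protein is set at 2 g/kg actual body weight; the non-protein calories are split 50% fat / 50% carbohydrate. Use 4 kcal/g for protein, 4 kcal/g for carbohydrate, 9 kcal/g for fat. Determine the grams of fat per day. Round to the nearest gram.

28 g/day

Protein = 2 × 133 = 266 g → 266 × 4 = 1064 kcal.
Non-protein calories = 1570 − 1064 = 506 kcal.
Fat: 50% × 506 = 253 kcal; carbohydrate: 253 kcal.
Fat: 253 kcal ÷ 9 kcal/g = 28.1111 g.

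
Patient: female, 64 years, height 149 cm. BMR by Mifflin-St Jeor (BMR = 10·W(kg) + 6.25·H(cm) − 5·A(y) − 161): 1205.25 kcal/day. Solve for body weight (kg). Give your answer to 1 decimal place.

75.5 kg

1205.25 = 10·W + 6.25(149) − 5(64) − 161
10·W = 1205.25 − 450.25 = 755, so W = 75.5 kg.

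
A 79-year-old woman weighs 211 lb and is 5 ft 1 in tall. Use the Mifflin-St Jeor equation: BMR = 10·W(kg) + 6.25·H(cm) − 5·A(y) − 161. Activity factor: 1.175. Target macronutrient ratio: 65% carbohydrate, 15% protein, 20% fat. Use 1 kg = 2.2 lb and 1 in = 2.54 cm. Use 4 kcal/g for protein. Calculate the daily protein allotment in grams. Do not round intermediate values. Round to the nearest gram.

60 g/day

Convert to metric: weight = 211 ÷ 2.2 = 95.9091 kg; height = (5×12 + 1) × 2.54 = 61 × 2.54 = 154.94 cm.
Mifflin-St Jeor (female): BMR = 10(95.9091) + 6.25(154.94) − 5(79) − 161 = 959.0909 + 968.375 − 395 − 161 = 1371.4659 kcal/day.
TEE = 1371.4659 × 1.175 = 1611.4724 kcal/day.
Protein energy = 15% × 1611.4724 = 241.7209 kcal.
Protein = 241.7209 ÷ 4 kcal/g = 60.4302 g.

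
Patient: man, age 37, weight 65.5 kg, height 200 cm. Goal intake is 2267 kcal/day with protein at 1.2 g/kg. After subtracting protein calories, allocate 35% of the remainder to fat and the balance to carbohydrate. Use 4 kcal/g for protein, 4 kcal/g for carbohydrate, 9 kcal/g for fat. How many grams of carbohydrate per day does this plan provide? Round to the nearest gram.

317 g/day

Protein = 1.2 × 65.5 = 78.6 g → 78.6 × 4 = 314.4 kcal.
Non-protein calories = 2267 − 314.4 = 1952.6 kcal.
Fat: 35% × 1952.6 = 683.41 kcal; carbohydrate: 1269.19 kcal.
Carbohydrate: 1269.19 kcal ÷ 4 kcal/g = 317.2975 g.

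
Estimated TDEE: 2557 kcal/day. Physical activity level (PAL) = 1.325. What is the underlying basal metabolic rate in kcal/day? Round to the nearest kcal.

1930 kcal/day

BMR = TEE ÷ activity factor = 2557 ÷ 1.325 = 1929.8113 kcal/day.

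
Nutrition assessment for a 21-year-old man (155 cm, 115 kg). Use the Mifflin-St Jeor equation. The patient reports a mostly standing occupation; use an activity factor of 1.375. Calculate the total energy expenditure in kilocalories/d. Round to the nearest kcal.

Mifflin-St Jeor (male): BMR = 10(115) + 6.25(155) − 5(21) + 5 = 1150 + 968.75 − 105 + 5 = 2018.75 kcal/day.
TEE = BMR × activity factor = 2018.75 × 1.375 = 2775.7813 kcal/day.

2776 kilocalories/d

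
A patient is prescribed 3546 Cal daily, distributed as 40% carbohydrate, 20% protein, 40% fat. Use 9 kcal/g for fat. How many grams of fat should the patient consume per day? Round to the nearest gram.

158 g/day

Fat energy = 40% × 3546 = 1418.4 kcal.
At 9 kcal/g: 1418.4 ÷ 9 = 157.6 g.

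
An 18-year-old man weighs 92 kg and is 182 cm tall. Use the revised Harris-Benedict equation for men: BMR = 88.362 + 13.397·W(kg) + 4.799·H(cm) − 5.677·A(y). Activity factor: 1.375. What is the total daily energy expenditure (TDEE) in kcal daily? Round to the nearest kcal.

Harris-Benedict: BMR = 88.362 + 13.397(92) + 4.799(182) − 5.677(18) = 2092.118 kcal/day.
TEE = BMR × activity factor = 2092.118 × 1.375 = 2876.6623 kcal/day.

2877 kcal daily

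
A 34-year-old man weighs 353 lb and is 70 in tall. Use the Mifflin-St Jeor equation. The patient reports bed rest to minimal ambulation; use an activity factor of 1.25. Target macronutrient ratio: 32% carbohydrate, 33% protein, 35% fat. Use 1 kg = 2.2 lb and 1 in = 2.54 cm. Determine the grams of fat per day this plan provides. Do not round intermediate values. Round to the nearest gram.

Convert to metric: weight = 353 ÷ 2.2 = 160.4545 kg; height = 70 × 2.54 = 177.8 cm.
Mifflin-St Jeor (male): BMR = 10(160.4545) + 6.25(177.8) − 5(34) + 5 = 1604.5455 + 1111.25 − 170 + 5 = 2550.7955 kcal/day.
TEE = 2550.7955 × 1.25 = 3188.4943 kcal/day.
Fat energy = 35% × 3188.4943 = 1115.973 kcal.
Fat = 1115.973 ÷ 9 kcal/g = 123.997 g.

124 g/day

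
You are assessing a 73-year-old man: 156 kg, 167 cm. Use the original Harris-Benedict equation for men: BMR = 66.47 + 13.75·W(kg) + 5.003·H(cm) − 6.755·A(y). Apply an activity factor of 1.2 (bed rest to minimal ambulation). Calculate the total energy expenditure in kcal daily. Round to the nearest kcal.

3065 kcal daily

Harris-Benedict: BMR = 66.47 + 13.75(156) + 5.003(167) − 6.755(73) = 2553.856 kcal/day.
TEE = BMR × activity factor = 2553.856 × 1.2 = 3064.6272 kcal/day.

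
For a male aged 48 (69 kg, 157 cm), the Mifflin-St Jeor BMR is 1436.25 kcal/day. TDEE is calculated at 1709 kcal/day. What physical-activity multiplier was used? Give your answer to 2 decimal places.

Activity factor = TEE ÷ BMR = 1709 ÷ 1436.25 = 1.19.

1.19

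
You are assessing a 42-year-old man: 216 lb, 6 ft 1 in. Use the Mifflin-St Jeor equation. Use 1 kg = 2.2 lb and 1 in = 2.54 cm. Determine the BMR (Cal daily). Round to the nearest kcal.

Convert to metric: weight = 216 ÷ 2.2 = 98.1818 kg; height = (6×12 + 1) × 2.54 = 73 × 2.54 = 185.42 cm.
Mifflin-St Jeor (male): BMR = 10(98.1818) + 6.25(185.42) − 5(42) + 5 = 981.8182 + 1158.875 − 210 + 5 = 1935.6932 kcal/day.

1936 Cal daily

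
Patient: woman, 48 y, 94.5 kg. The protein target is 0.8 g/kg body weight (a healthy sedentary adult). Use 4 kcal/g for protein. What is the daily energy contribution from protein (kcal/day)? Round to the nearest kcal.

302 kcal/day

Protein = 0.8 g/kg × 94.5 kg = 75.6 g/day.
Protein energy = 75.6 g × 4 kcal/g = 302.4 kcal/day.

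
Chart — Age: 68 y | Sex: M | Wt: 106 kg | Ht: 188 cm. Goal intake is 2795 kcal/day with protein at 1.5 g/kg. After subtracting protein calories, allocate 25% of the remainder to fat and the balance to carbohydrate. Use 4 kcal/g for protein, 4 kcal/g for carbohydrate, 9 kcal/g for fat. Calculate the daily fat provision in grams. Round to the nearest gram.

Protein = 1.5 × 106 = 159 g → 159 × 4 = 636 kcal.
Non-protein calories = 2795 − 636 = 2159 kcal.
Fat: 25% × 2159 = 539.75 kcal; carbohydrate: 1619.25 kcal.
Fat: 539.75 kcal ÷ 9 kcal/g = 59.9722 g.

60 g/day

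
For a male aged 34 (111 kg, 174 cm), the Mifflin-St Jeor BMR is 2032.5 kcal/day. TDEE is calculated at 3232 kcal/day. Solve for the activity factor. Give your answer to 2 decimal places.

Activity factor = TEE ÷ BMR = 3232 ÷ 2032.5 = 1.59.

1.59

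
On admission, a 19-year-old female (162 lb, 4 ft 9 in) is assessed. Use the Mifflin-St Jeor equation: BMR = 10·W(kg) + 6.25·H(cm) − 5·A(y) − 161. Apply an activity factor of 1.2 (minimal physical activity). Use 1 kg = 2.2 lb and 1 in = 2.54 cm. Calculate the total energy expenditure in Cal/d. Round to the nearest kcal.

1662 Cal/d

Convert to metric: weight = 162 ÷ 2.2 = 73.6364 kg; height = (4×12 + 9) × 2.54 = 57 × 2.54 = 144.78 cm.
Mifflin-St Jeor (female): BMR = 10(73.6364) + 6.25(144.78) − 5(19) − 161 = 736.3636 + 904.875 − 95 − 161 = 1385.2386 kcal/day.
TEE = BMR × activity factor = 1385.2386 × 1.2 = 1662.2864 kcal/day.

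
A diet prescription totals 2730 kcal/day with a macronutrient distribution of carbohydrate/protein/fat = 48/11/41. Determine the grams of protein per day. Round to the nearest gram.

75 g/day

Protein energy = 11% × 2730 = 300.3 kcal.
At 4 kcal/g: 300.3 ÷ 4 = 75.075 g.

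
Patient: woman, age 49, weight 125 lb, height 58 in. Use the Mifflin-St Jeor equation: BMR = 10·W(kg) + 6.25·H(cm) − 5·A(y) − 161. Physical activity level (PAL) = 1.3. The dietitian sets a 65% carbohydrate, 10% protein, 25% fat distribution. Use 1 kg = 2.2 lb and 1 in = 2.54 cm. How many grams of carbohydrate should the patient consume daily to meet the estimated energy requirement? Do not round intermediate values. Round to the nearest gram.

Convert to metric: weight = 125 ÷ 2.2 = 56.8182 kg; height = 58 × 2.54 = 147.32 cm.
Mifflin-St Jeor (female): BMR = 10(56.8182) + 6.25(147.32) − 5(49) − 161 = 568.1818 + 920.75 − 245 − 161 = 1082.9318 kcal/day.
TEE = 1082.9318 × 1.3 = 1407.8114 kcal/day.
Carbohydrate energy = 65% × 1407.8114 = 915.0774 kcal.
Carbohydrate = 915.0774 ÷ 4 kcal/g = 228.7693 g.

229 g/day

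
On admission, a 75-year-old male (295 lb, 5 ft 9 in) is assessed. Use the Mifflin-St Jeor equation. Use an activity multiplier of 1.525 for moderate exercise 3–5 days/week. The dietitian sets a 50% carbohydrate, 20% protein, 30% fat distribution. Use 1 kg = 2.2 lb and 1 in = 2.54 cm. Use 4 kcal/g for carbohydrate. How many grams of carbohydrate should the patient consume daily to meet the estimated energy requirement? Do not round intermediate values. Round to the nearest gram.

394 g/day

Convert to metric: weight = 295 ÷ 2.2 = 134.0909 kg; height = (5×12 + 9) × 2.54 = 69 × 2.54 = 175.26 cm.
Mifflin-St Jeor (male): BMR = 10(134.0909) + 6.25(175.26) − 5(75) + 5 = 1340.9091 + 1095.375 − 375 + 5 = 2066.2841 kcal/day.
TEE = 2066.2841 × 1.525 = 3151.0832 kcal/day.
Carbohydrate energy = 50% × 3151.0832 = 1575.5416 kcal.
Carbohydrate = 1575.5416 ÷ 4 kcal/g = 393.8854 g.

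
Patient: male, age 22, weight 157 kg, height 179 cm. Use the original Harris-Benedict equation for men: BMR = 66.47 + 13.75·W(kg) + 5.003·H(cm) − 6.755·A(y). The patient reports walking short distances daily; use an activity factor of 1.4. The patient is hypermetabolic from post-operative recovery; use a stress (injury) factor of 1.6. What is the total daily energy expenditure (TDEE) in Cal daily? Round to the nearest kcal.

Harris-Benedict: BMR = 66.47 + 13.75(157) + 5.003(179) − 6.755(22) = 2972.147 kcal/day.
TEE = BMR × activity factor = 2972.147 × 1.4 = 4161.0058 kcal/day.
Apply stress factor: 4161.0058 × 1.6 = 6657.6093 kcal/day.

6658 Cal daily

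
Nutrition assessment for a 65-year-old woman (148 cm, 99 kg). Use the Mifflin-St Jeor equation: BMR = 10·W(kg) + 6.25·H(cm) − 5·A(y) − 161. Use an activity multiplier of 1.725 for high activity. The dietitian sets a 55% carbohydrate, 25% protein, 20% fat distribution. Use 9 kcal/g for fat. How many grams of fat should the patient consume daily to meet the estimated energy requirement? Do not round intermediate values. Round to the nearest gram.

55 g/day

Mifflin-St Jeor (female): BMR = 10(99) + 6.25(148) − 5(65) − 161 = 990 + 925 − 325 − 161 = 1429 kcal/day.
TEE = 1429 × 1.725 = 2465.025 kcal/day.
Fat energy = 20% × 2465.025 = 493.005 kcal.
Fat = 493.005 ÷ 9 kcal/g = 54.7783 g.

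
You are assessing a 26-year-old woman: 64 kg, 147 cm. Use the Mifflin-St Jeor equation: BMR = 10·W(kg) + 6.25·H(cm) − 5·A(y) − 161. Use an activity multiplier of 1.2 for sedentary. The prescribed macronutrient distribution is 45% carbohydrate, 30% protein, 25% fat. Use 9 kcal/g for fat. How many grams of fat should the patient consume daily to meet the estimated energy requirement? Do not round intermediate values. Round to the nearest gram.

Mifflin-St Jeor (female): BMR = 10(64) + 6.25(147) − 5(26) − 161 = 640 + 918.75 − 130 − 161 = 1267.75 kcal/day.
TEE = 1267.75 × 1.2 = 1521.3 kcal/day.
Fat energy = 25% × 1521.3 = 380.325 kcal.
Fat = 380.325 ÷ 9 kcal/g = 42.2583 g.

42 g/day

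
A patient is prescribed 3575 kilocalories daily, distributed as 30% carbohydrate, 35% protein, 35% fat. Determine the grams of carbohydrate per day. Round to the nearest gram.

268 g/day

Carbohydrate energy = 30% × 3575 = 1072.5 kcal.
At 4 kcal/g: 1072.5 ÷ 4 = 268.125 g.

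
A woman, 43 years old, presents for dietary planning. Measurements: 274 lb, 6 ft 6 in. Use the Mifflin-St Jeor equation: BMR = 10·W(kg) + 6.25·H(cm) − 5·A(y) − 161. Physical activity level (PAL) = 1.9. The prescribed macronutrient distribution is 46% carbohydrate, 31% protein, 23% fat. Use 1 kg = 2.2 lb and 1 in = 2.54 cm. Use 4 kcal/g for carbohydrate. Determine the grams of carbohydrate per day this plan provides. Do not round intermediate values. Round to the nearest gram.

461 g/day

Convert to metric: weight = 274 ÷ 2.2 = 124.5455 kg; height = (6×12 + 6) × 2.54 = 78 × 2.54 = 198.12 cm.
Mifflin-St Jeor (female): BMR = 10(124.5455) + 6.25(198.12) − 5(43) − 161 = 1245.4545 + 1238.25 − 215 − 161 = 2107.7045 kcal/day.
TEE = 2107.7045 × 1.9 = 4004.6386 kcal/day.
Carbohydrate energy = 46% × 4004.6386 = 1842.1338 kcal.
Carbohydrate = 1842.1338 ÷ 4 kcal/g = 460.5334 g.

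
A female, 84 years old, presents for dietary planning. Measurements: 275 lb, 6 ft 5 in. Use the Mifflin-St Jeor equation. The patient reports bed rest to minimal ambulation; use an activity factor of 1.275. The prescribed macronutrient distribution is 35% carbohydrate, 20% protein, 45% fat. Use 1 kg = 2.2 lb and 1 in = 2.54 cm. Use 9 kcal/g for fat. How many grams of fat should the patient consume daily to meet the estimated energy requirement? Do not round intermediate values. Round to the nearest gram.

121 g/day

Convert to metric: weight = 275 ÷ 2.2 = 125 kg; height = (6×12 + 5) × 2.54 = 77 × 2.54 = 195.58 cm.
Mifflin-St Jeor (female): BMR = 10(125) + 6.25(195.58) − 5(84) − 161 = 1250 + 1222.375 − 420 − 161 = 1891.375 kcal/day.
TEE = 1891.375 × 1.275 = 2411.5031 kcal/day.
Fat energy = 45% × 2411.5031 = 1085.1764 kcal.
Fat = 1085.1764 ÷ 9 kcal/g = 120.5752 g.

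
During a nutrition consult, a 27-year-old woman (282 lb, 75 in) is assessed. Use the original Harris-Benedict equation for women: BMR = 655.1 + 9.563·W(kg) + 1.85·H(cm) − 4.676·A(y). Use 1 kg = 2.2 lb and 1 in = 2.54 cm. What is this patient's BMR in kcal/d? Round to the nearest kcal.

Convert to metric: weight = 282 ÷ 2.2 = 128.1818 kg; height = 75 × 2.54 = 190.5 cm.
Harris-Benedict: BMR = 655.1 + 9.563(128.1818) + 1.85(190.5) − 4.676(27) = 2107.0757 kcal/day.

2107 kcal/d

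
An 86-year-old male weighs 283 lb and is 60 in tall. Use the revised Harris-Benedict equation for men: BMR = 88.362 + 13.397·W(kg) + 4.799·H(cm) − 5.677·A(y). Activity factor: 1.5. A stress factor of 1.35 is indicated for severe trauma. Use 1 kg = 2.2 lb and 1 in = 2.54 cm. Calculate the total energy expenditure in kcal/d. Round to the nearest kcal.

4161 kcal/d

Convert to metric: weight = 283 ÷ 2.2 = 128.6364 kg; height = 60 × 2.54 = 152.4 cm.
Harris-Benedict: BMR = 88.362 + 13.397(128.6364) + 4.799(152.4) − 5.677(86) = 2054.849 kcal/day.
TEE = BMR × activity factor = 2054.849 × 1.5 = 3082.2734 kcal/day.
Apply stress factor: 3082.2734 × 1.35 = 4161.0692 kcal/day.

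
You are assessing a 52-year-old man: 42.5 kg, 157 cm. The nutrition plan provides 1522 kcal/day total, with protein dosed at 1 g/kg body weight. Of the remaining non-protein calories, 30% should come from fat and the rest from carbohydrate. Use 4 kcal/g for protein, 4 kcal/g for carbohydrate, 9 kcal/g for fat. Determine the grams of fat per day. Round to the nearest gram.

45 g/day

Protein = 1 × 42.5 = 42.5 g → 42.5 × 4 = 170 kcal.
Non-protein calories = 1522 − 170 = 1352 kcal.
Fat: 30% × 1352 = 405.6 kcal; carbohydrate: 946.4 kcal.
Fat: 405.6 kcal ÷ 9 kcal/g = 45.0667 g.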